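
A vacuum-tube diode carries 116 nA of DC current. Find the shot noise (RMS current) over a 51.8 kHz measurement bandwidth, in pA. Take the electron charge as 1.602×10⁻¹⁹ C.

I_n = √(2qI·B)
2qI·B = 2 × 1.602×10⁻¹⁹ × 1.16×10⁻⁷ × 5.18×10⁴ = 1.93×10⁻²¹ A²
I_n = √(1.93×10⁻²¹) = 4.39×10⁻¹¹ A = 43.9 pA

43.9 pA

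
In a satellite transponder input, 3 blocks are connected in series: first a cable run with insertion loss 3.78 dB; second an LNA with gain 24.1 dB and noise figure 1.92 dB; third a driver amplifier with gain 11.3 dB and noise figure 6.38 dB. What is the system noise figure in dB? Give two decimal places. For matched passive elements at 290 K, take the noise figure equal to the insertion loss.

5.74 dB

Convert to linear (a loss of L dB is a gain of −L dB): F_i = 10^(NF_i/10), G_i = 10^(G_i,dB/10)
  Stage 1: F_1 = 10^(3.78/10) = 2.388, G_1 = 10^(−3.78/10) = 0.4188
  Stage 2: F_2 = 10^(1.92/10) = 1.556, G_2 = 10^(24.1/10) = 257.0
  Stage 3: F_3 = 10^(6.38/10) = 4.345, G_3 = 10^(11.3/10) = 13.49
Friis cascade:
  F = 2.388 + (1.556 − 1)/0.4188 + (4.345 − 1)/107.6 = 3.746
NF = 10 log₁₀(3.746) = 5.74 dB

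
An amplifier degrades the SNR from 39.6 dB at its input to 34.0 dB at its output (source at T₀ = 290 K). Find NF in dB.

5.6 dB

NF (dB) = SNR_in(dB) − SNR_out(dB) when the source is at T₀
NF = 39.6 − 34.0 = 5.6 dB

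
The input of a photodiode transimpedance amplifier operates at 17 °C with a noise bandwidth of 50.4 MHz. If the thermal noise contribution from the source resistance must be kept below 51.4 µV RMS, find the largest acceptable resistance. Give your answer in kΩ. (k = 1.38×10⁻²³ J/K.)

T = 17 °C + 273.15 = 290.15 K
Johnson–Nyquist: V_n = √(4kTRB) ⇒ R = V_n² / (4kTB)
4kTB = 4 × 1.38×10⁻²³ × 290.15 × 5.04×10⁷ = 8.07×10⁻¹³
R = (5.14×10⁻⁵)² / 8.07×10⁻¹³ = 3.27×10³ Ω = 3.27 kΩ

3.27 kΩ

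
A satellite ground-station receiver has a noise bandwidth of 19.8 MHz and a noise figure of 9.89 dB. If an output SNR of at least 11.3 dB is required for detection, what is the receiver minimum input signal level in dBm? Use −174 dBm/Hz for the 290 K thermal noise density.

−79.8 dBm

Sensitivity = −174 + 10 log₁₀(B) + NF + SNR_min
= −174 + 72.97 + 9.89 + 11.3
= −79.84 dBm → −79.8 dBm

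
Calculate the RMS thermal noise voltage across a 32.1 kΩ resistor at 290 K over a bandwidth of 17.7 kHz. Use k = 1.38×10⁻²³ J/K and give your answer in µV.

3.02 µV

V_n = √(4kTRB)
4kTRB = 4 × 1.38×10⁻²³ × 290 × 3.21×10⁴ × 1.77×10⁴ = 9.10×10⁻¹² V²
V_n = √(9.10×10⁻¹²) = 3.02×10⁻⁶ V = 3.02 µV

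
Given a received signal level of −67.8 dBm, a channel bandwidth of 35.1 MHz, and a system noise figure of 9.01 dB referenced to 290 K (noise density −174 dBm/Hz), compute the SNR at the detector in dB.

Noise floor: N = −174 + 10 log₁₀(B) + NF
10 log₁₀(3.51×10⁷) = 75.45 dB
N = −174 + 75.45 + 9.01 = −89.54 dBm
SNR = P_sig − N = −67.8 − (−89.54) = 21.74 dB → 21.7 dB

21.7 dB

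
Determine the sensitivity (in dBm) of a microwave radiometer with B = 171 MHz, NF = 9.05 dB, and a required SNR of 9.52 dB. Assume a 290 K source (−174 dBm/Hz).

Sensitivity = −174 + 10 log₁₀(B) + NF + SNR_min
= −174 + 82.33 + 9.05 + 9.52
= −73.10 dBm → −73.1 dBm

−73.1 dBm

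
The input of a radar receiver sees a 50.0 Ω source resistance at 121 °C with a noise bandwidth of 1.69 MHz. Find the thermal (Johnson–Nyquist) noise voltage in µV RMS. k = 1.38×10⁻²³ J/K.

1.36 µV

T = 121 °C + 273.15 = 394.15 K
V_n = √(4kTRB)
4kTRB = 4 × 1.38×10⁻²³ × 394.15 × 5.00×10¹ × 1.69×10⁶ = 1.84×10⁻¹² V²
V_n = √(1.84×10⁻¹²) = 1.36×10⁻⁶ V = 1.36 µV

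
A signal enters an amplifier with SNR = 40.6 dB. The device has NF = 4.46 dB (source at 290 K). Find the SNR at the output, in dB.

36.14 dB

By definition F = SNR_in/SNR_out, so in dB: SNR_out = SNR_in − NF
SNR_out = 40.6 − 4.46 = 36.14 dB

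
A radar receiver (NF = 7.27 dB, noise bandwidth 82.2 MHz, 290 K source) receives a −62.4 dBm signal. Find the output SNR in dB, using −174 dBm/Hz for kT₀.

25.2 dB

Noise floor: N = −174 + 10 log₁₀(B) + NF
10 log₁₀(8.22×10⁷) = 79.15 dB
N = −174 + 79.15 + 7.27 = −87.58 dBm
SNR = P_sig − N = −62.4 − (−87.58) = 25.18 dB → 25.2 dB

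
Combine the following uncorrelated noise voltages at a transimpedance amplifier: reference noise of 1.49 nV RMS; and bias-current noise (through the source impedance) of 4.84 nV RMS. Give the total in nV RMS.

Uncorrelated sources add in power (mean-square): V_tot = √(ΣV_i²)
V_tot = √[(1.49×10⁻⁹)² + (4.84×10⁻⁹)²] = 5.06×10⁻⁹ V = 5.06 nV

5.06 nV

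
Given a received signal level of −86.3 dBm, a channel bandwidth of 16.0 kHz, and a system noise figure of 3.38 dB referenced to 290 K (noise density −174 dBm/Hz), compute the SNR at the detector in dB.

42.3 dB

Noise floor: N = −174 + 10 log₁₀(B) + NF
10 log₁₀(1.60×10⁴) = 42.04 dB
N = −174 + 42.04 + 3.38 = −128.58 dBm
SNR = P_sig − N = −86.3 − (−128.58) = 42.28 dB → 42.3 dB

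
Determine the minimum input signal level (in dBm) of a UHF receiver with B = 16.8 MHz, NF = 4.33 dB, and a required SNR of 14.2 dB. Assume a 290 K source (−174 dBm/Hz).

−83.2 dBm

Sensitivity = −174 + 10 log₁₀(B) + NF + SNR_min
= −174 + 72.25 + 4.33 + 14.2
= −83.22 dBm → −83.2 dBm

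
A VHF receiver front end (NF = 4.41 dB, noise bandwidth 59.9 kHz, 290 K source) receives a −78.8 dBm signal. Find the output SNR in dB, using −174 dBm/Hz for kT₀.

Noise floor: N = −174 + 10 log₁₀(B) + NF
10 log₁₀(5.99×10⁴) = 47.77 dB
N = −174 + 47.77 + 4.41 = −121.82 dBm
SNR = P_sig − N = −78.8 − (−121.82) = 43.02 dB → 43.0 dB

43.0 dB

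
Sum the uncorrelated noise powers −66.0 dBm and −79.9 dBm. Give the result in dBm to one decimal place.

−65.8 dBm

Convert to linear, add, convert back:
P₁ = 2.51×10⁻¹⁰ W, P₂ = 1.02×10⁻¹¹ W
P_tot = 2.61×10⁻¹⁰ W → 10 log₁₀(P_tot / 10⁻³) = −65.8 dBm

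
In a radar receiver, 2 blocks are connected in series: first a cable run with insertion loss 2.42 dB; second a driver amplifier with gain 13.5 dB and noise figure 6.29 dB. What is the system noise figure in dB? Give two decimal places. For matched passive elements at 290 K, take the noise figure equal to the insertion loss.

Convert to linear (a loss of L dB is a gain of −L dB): F_i = 10^(NF_i/10), G_i = 10^(G_i,dB/10)
  Stage 1: F_1 = 10^(2.42/10) = 1.746, G_1 = 10^(−2.42/10) = 0.5728
  Stage 2: F_2 = 10^(6.29/10) = 4.256, G_2 = 10^(13.5/10) = 22.39
Friis cascade:
  F = 1.746 + (4.256 − 1)/0.5728 = 7.430
NF = 10 log₁₀(7.430) = 8.71 dB

8.71 dB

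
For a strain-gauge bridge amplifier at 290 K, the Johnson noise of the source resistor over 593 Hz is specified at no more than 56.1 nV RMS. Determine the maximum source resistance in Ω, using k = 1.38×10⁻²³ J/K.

Johnson–Nyquist: V_n = √(4kTRB) ⇒ R = V_n² / (4kTB)
4kTB = 4 × 1.38×10⁻²³ × 290 × 5.93×10² = 9.49×10⁻¹⁸
R = (5.61×10⁻⁸)² / 9.49×10⁻¹⁸ = 3.32×10² Ω = 332 Ω

332 Ω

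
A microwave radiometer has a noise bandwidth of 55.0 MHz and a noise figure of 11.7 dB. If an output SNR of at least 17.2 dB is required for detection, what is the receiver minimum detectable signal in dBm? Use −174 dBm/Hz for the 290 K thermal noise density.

−67.7 dBm

Sensitivity = −174 + 10 log₁₀(B) + NF + SNR_min
= −174 + 77.4 + 11.7 + 17.2
= −67.7 dBm → −67.7 dBm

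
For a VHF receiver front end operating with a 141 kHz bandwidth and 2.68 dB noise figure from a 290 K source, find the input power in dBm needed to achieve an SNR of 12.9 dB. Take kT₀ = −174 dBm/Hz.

−106.9 dBm

Sensitivity = −174 + 10 log₁₀(B) + NF + SNR_min
= −174 + 51.49 + 2.68 + 12.9
= −106.93 dBm → −106.9 dBm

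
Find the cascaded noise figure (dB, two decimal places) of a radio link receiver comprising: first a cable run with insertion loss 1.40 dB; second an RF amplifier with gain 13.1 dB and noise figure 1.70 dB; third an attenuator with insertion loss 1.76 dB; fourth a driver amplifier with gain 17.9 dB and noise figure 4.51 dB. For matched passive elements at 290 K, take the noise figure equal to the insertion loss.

Convert to linear (a loss of L dB is a gain of −L dB): F_i = 10^(NF_i/10), G_i = 10^(G_i,dB/10)
  Stage 1: F_1 = 10^(1.40/10) = 1.380, G_1 = 10^(−1.40/10) = 0.7244
  Stage 2: F_2 = 10^(1.70/10) = 1.479, G_2 = 10^(13.1/10) = 20.42
  Stage 3: F_3 = 10^(1.76/10) = 1.500, G_3 = 10^(−1.76/10) = 0.6668
  Stage 4: F_4 = 10^(4.51/10) = 2.825, G_4 = 10^(17.9/10) = 61.66
Friis cascade:
  F = 1.380 + (1.479 − 1)/0.7244 + (1.500 − 1)/14.79 + (2.825 − 1)/9.863 = 2.261
NF = 10 log₁₀(2.261) = 3.54 dB

3.54 dB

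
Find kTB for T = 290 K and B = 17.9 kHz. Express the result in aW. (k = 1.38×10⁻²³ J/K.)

P_n = kTB = 1.38×10⁻²³ × 290 × 1.79×10⁴ = 7.16×10⁻¹⁷ W = 71.6 aW

71.6 aW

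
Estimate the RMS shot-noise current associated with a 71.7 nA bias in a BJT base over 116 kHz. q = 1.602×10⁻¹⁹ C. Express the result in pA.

I_n = √(2qI·B)
2qI·B = 2 × 1.602×10⁻¹⁹ × 7.17×10⁻⁸ × 1.16×10⁵ = 2.66×10⁻²¹ A²
I_n = √(2.66×10⁻²¹) = 5.16×10⁻¹¹ A = 51.6 pA

51.6 pA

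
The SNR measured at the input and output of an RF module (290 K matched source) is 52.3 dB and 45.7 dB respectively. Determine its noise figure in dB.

NF (dB) = SNR_in(dB) − SNR_out(dB) when the source is at T₀
NF = 52.3 − 45.7 = 6.6 dB

6.6 dB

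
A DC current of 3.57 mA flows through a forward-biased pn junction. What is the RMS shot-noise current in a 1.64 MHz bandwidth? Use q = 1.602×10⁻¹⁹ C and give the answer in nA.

43.3 nA

I_n = √(2qI·B)
2qI·B = 2 × 1.602×10⁻¹⁹ × 3.57×10⁻³ × 1.64×10⁶ = 1.88×10⁻¹⁵ A²
I_n = √(1.88×10⁻¹⁵) = 4.33×10⁻⁸ A = 43.3 nA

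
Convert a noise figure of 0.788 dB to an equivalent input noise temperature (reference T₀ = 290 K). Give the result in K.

F = 10^(0.788/10) = 1.19895
T_e = (F − 1)·T₀ = (1.19895 − 1) × 290 = 57.7 K

57.7 K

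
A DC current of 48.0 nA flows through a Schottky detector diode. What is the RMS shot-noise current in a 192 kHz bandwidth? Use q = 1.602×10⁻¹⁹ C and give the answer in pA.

54.3 pA

I_n = √(2qI·B)
2qI·B = 2 × 1.602×10⁻¹⁹ × 4.80×10⁻⁸ × 1.92×10⁵ = 2.95×10⁻²¹ A²
I_n = √(2.95×10⁻²¹) = 5.43×10⁻¹¹ A = 54.3 pA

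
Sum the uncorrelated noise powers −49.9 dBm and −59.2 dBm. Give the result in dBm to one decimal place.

−49.4 dBm

Convert to linear, add, convert back:
P₁ = 1.02×10⁻⁸ W, P₂ = 1.20×10⁻⁹ W
P_tot = 1.14×10⁻⁸ W → 10 log₁₀(P_tot / 10⁻³) = −49.4 dBm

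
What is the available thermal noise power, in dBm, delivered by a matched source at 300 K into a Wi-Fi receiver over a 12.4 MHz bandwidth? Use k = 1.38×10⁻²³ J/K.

P_n = kTB = 1.38×10⁻²³ × 300 × 1.24×10⁷ = 5.13×10⁻¹⁴ W
In dBm: 10 log₁₀(5.13×10⁻¹⁴ / 10⁻³) = −102.9 dBm

−102.9 dBm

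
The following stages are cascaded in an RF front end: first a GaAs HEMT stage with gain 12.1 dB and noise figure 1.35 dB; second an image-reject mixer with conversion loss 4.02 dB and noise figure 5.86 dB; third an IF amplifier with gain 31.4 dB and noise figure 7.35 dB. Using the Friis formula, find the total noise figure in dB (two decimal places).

3.48 dB

Convert to linear (a loss of L dB is a gain of −L dB): F_i = 10^(NF_i/10), G_i = 10^(G_i,dB/10)
  Stage 1: F_1 = 10^(1.35/10) = 1.365, G_1 = 10^(12.1/10) = 16.22
  Stage 2: F_2 = 10^(5.86/10) = 3.855, G_2 = 10^(−4.02/10) = 0.3963
  Stage 3: F_3 = 10^(7.35/10) = 5.433, G_3 = 10^(31.4/10) = 1380
Friis cascade:
  F = 1.365 + (3.855 − 1)/16.22 + (5.433 − 1)/6.427 = 2.230
NF = 10 log₁₀(2.230) = 3.48 dB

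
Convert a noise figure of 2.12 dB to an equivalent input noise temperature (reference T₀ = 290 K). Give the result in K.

182 K

F = 10^(2.12/10) = 1.6293
T_e = (F − 1)·T₀ = (1.6293 − 1) × 290 = 182 K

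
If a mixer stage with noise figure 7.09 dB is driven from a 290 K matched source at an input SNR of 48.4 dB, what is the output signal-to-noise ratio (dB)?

By definition F = SNR_in/SNR_out, so in dB: SNR_out = SNR_in − NF
SNR_out = 48.4 − 7.09 = 41.31 dB

41.31 dB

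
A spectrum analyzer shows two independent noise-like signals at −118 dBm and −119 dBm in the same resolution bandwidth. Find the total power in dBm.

−115.5 dBm

Convert to linear, add, convert back:
P₁ = 1.58×10⁻¹⁵ W, P₂ = 1.26×10⁻¹⁵ W
P_tot = 2.84×10⁻¹⁵ W → 10 log₁₀(P_tot / 10⁻³) = −115.5 dBm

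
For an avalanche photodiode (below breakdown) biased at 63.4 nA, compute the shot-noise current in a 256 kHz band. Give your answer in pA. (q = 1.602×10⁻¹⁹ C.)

72.1 pA

I_n = √(2qI·B)
2qI·B = 2 × 1.602×10⁻¹⁹ × 6.34×10⁻⁸ × 2.56×10⁵ = 5.20×10⁻²¹ A²
I_n = √(5.20×10⁻²¹) = 7.21×10⁻¹¹ A = 72.1 pA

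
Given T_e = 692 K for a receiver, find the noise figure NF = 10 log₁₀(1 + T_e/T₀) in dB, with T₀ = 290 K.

F = 1 + T_e/T₀ = 1 + 692/290 = 3.38621
NF = 10 log₁₀(3.38621) = 5.30 dB

5.30 dB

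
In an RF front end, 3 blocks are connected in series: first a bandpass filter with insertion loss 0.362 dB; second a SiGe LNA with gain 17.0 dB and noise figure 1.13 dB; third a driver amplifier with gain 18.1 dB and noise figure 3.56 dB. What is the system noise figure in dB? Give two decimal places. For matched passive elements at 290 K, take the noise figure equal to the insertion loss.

1.58 dB

Convert to linear (a loss of L dB is a gain of −L dB): F_i = 10^(NF_i/10), G_i = 10^(G_i,dB/10)
  Stage 1: F_1 = 10^(0.362/10) = 1.087, G_1 = 10^(−0.362/10) = 0.9200
  Stage 2: F_2 = 10^(1.13/10) = 1.297, G_2 = 10^(17.0/10) = 50.12
  Stage 3: F_3 = 10^(3.56/10) = 2.270, G_3 = 10^(18.1/10) = 64.57
Friis cascade:
  F = 1.087 + (1.297 − 1)/0.9200 + (2.270 − 1)/46.11 = 1.437
NF = 10 log₁₀(1.437) = 1.58 dB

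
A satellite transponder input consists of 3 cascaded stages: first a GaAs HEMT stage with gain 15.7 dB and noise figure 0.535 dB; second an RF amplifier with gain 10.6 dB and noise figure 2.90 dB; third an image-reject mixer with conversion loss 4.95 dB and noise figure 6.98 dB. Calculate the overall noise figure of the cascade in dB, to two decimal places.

0.67 dB

Convert to linear (a loss of L dB is a gain of −L dB): F_i = 10^(NF_i/10), G_i = 10^(G_i,dB/10)
  Stage 1: F_1 = 10^(0.535/10) = 1.131, G_1 = 10^(15.7/10) = 37.15
  Stage 2: F_2 = 10^(2.90/10) = 1.950, G_2 = 10^(10.6/10) = 11.48
  Stage 3: F_3 = 10^(6.98/10) = 4.989, G_3 = 10^(−4.95/10) = 0.3199
Friis cascade:
  F = 1.131 + (1.950 − 1)/37.15 + (4.989 − 1)/426.6 = 1.166
NF = 10 log₁₀(1.166) = 0.67 dB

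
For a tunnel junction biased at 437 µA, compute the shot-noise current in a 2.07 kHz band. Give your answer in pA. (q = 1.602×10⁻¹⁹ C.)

538 pA

I_n = √(2qI·B)
2qI·B = 2 × 1.602×10⁻¹⁹ × 4.37×10⁻⁴ × 2.07×10³ = 2.90×10⁻¹⁹ A²
I_n = √(2.90×10⁻¹⁹) = 5.38×10⁻¹⁰ A = 538 pA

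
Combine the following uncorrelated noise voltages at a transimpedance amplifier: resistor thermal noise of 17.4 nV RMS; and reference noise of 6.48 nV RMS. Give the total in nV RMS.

18.6 nV

Uncorrelated sources add in power (mean-square): V_tot = √(ΣV_i²)
V_tot = √[(1.74×10⁻⁸)² + (6.48×10⁻⁹)²] = 1.86×10⁻⁸ V = 18.6 nV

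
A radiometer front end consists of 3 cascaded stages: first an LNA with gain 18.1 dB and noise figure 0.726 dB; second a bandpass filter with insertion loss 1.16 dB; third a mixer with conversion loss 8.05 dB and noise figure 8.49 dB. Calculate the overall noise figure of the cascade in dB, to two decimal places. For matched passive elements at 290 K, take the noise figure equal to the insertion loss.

Convert to linear (a loss of L dB is a gain of −L dB): F_i = 10^(NF_i/10), G_i = 10^(G_i,dB/10)
  Stage 1: F_1 = 10^(0.726/10) = 1.182, G_1 = 10^(18.1/10) = 64.57
  Stage 2: F_2 = 10^(1.16/10) = 1.306, G_2 = 10^(−1.16/10) = 0.7656
  Stage 3: F_3 = 10^(8.49/10) = 7.063, G_3 = 10^(−8.05/10) = 0.1567
Friis cascade:
  F = 1.182 + (1.306 − 1)/64.57 + (7.063 − 1)/49.43 = 1.309
NF = 10 log₁₀(1.309) = 1.17 dB

1.17 dB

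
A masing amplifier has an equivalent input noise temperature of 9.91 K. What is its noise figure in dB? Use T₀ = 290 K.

0.146 dB

F = 1 + T_e/T₀ = 1 + 9.91/290 = 1.03417
NF = 10 log₁₀(1.03417) = 0.146 dB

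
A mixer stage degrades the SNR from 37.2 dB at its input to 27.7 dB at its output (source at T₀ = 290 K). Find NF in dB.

NF (dB) = SNR_in(dB) − SNR_out(dB) when the source is at T₀
NF = 37.2 − 27.7 = 9.5 dB

9.5 dB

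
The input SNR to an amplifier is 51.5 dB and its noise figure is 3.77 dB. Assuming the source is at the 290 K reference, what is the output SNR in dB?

By definition F = SNR_in/SNR_out, so in dB: SNR_out = SNR_in − NF
SNR_out = 51.5 − 3.77 = 47.73 dB

47.73 dB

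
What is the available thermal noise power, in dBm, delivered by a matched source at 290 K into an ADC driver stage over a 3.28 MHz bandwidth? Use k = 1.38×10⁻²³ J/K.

−108.8 dBm

P_n = kTB = 1.38×10⁻²³ × 290 × 3.28×10⁶ = 1.31×10⁻¹⁴ W
In dBm: 10 log₁₀(1.31×10⁻¹⁴ / 10⁻³) = −108.8 dBm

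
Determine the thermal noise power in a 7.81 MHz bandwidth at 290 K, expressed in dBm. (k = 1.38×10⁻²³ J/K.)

P_n = kTB = 1.38×10⁻²³ × 290 × 7.81×10⁶ = 3.13×10⁻¹⁴ W
In dBm: 10 log₁₀(3.13×10⁻¹⁴ / 10⁻³) = −105.1 dBm

−105.1 dBm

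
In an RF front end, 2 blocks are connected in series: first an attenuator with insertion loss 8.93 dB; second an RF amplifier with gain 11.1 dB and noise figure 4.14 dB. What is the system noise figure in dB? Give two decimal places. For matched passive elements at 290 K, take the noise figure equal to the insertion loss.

13.07 dB

Convert to linear (a loss of L dB is a gain of −L dB): F_i = 10^(NF_i/10), G_i = 10^(G_i,dB/10)
  Stage 1: F_1 = 10^(8.93/10) = 7.816, G_1 = 10^(−8.93/10) = 0.1279
  Stage 2: F_2 = 10^(4.14/10) = 2.594, G_2 = 10^(11.1/10) = 12.88
Friis cascade:
  F = 7.816 + (2.594 − 1)/0.1279 = 20.28
NF = 10 log₁₀(20.28) = 13.07 dB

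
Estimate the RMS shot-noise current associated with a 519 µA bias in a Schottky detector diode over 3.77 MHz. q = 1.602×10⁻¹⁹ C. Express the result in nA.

25.0 nA

I_n = √(2qI·B)
2qI·B = 2 × 1.602×10⁻¹⁹ × 5.19×10⁻⁴ × 3.77×10⁶ = 6.27×10⁻¹⁶ A²
I_n = √(6.27×10⁻¹⁶) = 2.50×10⁻⁸ A = 25.0 nA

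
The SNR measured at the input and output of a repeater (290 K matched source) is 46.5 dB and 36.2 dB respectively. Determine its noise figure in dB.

NF (dB) = SNR_in(dB) − SNR_out(dB) when the source is at T₀
NF = 46.5 − 36.2 = 10.3 dB

10.3 dB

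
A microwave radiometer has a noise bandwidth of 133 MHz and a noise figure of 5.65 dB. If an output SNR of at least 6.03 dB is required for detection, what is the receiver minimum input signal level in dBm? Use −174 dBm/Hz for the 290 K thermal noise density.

Sensitivity = −174 + 10 log₁₀(B) + NF + SNR_min
= −174 + 81.24 + 5.65 + 6.03
= −81.08 dBm → −81.1 dBm

−81.1 dBm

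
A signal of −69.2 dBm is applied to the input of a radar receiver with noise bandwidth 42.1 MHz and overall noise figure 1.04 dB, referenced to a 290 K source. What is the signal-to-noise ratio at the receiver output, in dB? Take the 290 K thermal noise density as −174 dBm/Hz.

Noise floor: N = −174 + 10 log₁₀(B) + NF
10 log₁₀(4.21×10⁷) = 76.24 dB
N = −174 + 76.24 + 1.04 = −96.72 dBm
SNR = P_sig − N = −69.2 − (−96.72) = 27.52 dB → 27.5 dB

27.5 dB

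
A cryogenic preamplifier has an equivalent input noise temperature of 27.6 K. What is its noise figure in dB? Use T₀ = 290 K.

0.395 dB

F = 1 + T_e/T₀ = 1 + 27.6/290 = 1.09517
NF = 10 log₁₀(1.09517) = 0.395 dB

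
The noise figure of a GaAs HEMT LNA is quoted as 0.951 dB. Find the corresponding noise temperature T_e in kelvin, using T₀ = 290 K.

71.0 K

F = 10^(0.951/10) = 1.2448
T_e = (F − 1)·T₀ = (1.2448 − 1) × 290 = 71.0 K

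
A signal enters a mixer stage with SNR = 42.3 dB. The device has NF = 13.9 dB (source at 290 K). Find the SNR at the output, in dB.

By definition F = SNR_in/SNR_out, so in dB: SNR_out = SNR_in − NF
SNR_out = 42.3 − 13.9 = 28.4 dB

28.4 dB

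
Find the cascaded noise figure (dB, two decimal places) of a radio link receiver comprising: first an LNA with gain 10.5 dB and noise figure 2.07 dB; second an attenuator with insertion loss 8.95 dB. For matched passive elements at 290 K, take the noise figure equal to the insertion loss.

Convert to linear (a loss of L dB is a gain of −L dB): F_i = 10^(NF_i/10), G_i = 10^(G_i,dB/10)
  Stage 1: F_1 = 10^(2.07/10) = 1.611, G_1 = 10^(10.5/10) = 11.22
  Stage 2: F_2 = 10^(8.95/10) = 7.852, G_2 = 10^(−8.95/10) = 0.1274
Friis cascade:
  F = 1.611 + (7.852 − 1)/11.22 = 2.221
NF = 10 log₁₀(2.221) = 3.47 dB

3.47 dB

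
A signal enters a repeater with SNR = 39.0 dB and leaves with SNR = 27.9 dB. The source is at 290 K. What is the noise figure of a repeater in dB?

NF (dB) = SNR_in(dB) − SNR_out(dB) when the source is at T₀
NF = 39.0 − 27.9 = 11.1 dB

11.1 dB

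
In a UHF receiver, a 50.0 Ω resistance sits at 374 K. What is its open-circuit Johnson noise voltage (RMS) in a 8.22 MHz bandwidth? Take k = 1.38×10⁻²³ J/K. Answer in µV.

2.91 µV

V_n = √(4kTRB)
4kTRB = 4 × 1.38×10⁻²³ × 374 × 5.00×10¹ × 8.22×10⁶ = 8.49×10⁻¹² V²
V_n = √(8.49×10⁻¹²) = 2.91×10⁻⁶ V = 2.91 µV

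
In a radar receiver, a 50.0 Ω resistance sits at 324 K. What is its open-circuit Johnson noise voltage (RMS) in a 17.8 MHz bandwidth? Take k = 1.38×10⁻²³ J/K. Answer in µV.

3.99 µV

V_n = √(4kTRB)
4kTRB = 4 × 1.38×10⁻²³ × 324 × 5.00×10¹ × 1.78×10⁷ = 1.59×10⁻¹¹ V²
V_n = √(1.59×10⁻¹¹) = 3.99×10⁻⁶ V = 3.99 µV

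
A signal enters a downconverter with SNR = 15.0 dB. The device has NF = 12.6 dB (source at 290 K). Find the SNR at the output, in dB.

2.4 dB

By definition F = SNR_in/SNR_out, so in dB: SNR_out = SNR_in − NF
SNR_out = 15.0 − 12.6 = 2.4 dB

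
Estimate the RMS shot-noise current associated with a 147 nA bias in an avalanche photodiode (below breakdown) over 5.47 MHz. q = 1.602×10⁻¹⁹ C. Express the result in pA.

I_n = √(2qI·B)
2qI·B = 2 × 1.602×10⁻¹⁹ × 1.47×10⁻⁷ × 5.47×10⁶ = 2.58×10⁻¹⁹ A²
I_n = √(2.58×10⁻¹⁹) = 5.08×10⁻¹⁰ A = 508 pA

508 pA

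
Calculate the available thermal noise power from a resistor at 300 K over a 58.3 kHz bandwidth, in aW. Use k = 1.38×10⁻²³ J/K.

P_n = kTB = 1.38×10⁻²³ × 300 × 5.83×10⁴ = 2.41×10⁻¹⁶ W = 241 aW

241 aW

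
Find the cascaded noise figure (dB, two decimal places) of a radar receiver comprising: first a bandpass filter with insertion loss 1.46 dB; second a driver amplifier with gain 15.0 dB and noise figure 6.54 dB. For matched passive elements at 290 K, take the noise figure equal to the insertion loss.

8.00 dB

Convert to linear (a loss of L dB is a gain of −L dB): F_i = 10^(NF_i/10), G_i = 10^(G_i,dB/10)
  Stage 1: F_1 = 10^(1.46/10) = 1.400, G_1 = 10^(−1.46/10) = 0.7145
  Stage 2: F_2 = 10^(6.54/10) = 4.508, G_2 = 10^(15.0/10) = 31.62
Friis cascade:
  F = 1.400 + (4.508 − 1)/0.7145 = 6.310
NF = 10 log₁₀(6.310) = 8.00 dB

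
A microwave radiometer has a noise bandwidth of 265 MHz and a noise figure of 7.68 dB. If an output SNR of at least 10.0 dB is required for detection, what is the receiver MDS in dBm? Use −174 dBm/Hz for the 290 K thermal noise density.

−72.1 dBm

Sensitivity = −174 + 10 log₁₀(B) + NF + SNR_min
= −174 + 84.23 + 7.68 + 10.0
= −72.09 dBm → −72.1 dBm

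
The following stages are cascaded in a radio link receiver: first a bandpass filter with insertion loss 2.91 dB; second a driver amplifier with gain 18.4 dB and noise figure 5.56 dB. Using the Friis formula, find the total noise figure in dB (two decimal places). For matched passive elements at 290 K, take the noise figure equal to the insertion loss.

8.47 dB

Convert to linear (a loss of L dB is a gain of −L dB): F_i = 10^(NF_i/10), G_i = 10^(G_i,dB/10)
  Stage 1: F_1 = 10^(2.91/10) = 1.954, G_1 = 10^(−2.91/10) = 0.5117
  Stage 2: F_2 = 10^(5.56/10) = 3.597, G_2 = 10^(18.4/10) = 69.18
Friis cascade:
  F = 1.954 + (3.597 − 1)/0.5117 = 7.031
NF = 10 log₁₀(7.031) = 8.47 dB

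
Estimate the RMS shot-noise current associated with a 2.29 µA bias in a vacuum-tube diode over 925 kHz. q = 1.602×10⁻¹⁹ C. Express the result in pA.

I_n = √(2qI·B)
2qI·B = 2 × 1.602×10⁻¹⁹ × 2.29×10⁻⁶ × 9.25×10⁵ = 6.79×10⁻¹⁹ A²
I_n = √(6.79×10⁻¹⁹) = 8.24×10⁻¹⁰ A = 824 pA

824 pA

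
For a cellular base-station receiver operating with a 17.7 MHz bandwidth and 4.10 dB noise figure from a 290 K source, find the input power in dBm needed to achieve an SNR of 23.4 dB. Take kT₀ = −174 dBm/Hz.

−74.0 dBm

Sensitivity = −174 + 10 log₁₀(B) + NF + SNR_min
= −174 + 72.48 + 4.10 + 23.4
= −74.02 dBm → −74.0 dBm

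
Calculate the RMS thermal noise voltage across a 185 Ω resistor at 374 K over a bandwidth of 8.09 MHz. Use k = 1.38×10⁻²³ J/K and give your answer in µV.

5.56 µV

V_n = √(4kTRB)
4kTRB = 4 × 1.38×10⁻²³ × 374 × 1.85×10² × 8.09×10⁶ = 3.09×10⁻¹¹ V²
V_n = √(3.09×10⁻¹¹) = 5.56×10⁻⁶ V = 5.56 µV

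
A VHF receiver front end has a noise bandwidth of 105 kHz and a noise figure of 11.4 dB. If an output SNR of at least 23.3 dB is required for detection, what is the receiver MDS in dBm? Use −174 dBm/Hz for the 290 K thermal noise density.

−89.1 dBm

Sensitivity = −174 + 10 log₁₀(B) + NF + SNR_min
= −174 + 50.21 + 11.4 + 23.3
= −89.09 dBm → −89.1 dBm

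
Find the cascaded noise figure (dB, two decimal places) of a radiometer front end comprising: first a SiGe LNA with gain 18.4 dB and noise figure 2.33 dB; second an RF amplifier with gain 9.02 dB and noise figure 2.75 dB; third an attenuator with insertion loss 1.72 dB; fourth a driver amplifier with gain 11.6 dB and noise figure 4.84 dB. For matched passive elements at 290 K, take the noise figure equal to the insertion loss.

Convert to linear (a loss of L dB is a gain of −L dB): F_i = 10^(NF_i/10), G_i = 10^(G_i,dB/10)
  Stage 1: F_1 = 10^(2.33/10) = 1.710, G_1 = 10^(18.4/10) = 69.18
  Stage 2: F_2 = 10^(2.75/10) = 1.884, G_2 = 10^(9.02/10) = 7.980
  Stage 3: F_3 = 10^(1.72/10) = 1.486, G_3 = 10^(−1.72/10) = 0.6730
  Stage 4: F_4 = 10^(4.84/10) = 3.048, G_4 = 10^(11.6/10) = 14.45
Friis cascade:
  F = 1.710 + (1.884 − 1)/69.18 + (1.486 − 1)/552.1 + (3.048 − 1)/371.5 = 1.729
NF = 10 log₁₀(1.729) = 2.38 dB

2.38 dB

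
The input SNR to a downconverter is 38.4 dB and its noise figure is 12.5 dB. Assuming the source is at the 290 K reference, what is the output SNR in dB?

By definition F = SNR_in/SNR_out, so in dB: SNR_out = SNR_in − NF
SNR_out = 38.4 − 12.5 = 25.9 dB

25.9 dB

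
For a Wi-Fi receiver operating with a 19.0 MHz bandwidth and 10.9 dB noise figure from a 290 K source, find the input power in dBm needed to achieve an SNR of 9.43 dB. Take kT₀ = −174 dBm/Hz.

Sensitivity = −174 + 10 log₁₀(B) + NF + SNR_min
= −174 + 72.79 + 10.9 + 9.43
= −80.88 dBm → −80.9 dBm

−80.9 dBm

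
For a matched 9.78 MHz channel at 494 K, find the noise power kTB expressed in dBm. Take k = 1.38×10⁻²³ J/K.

−101.8 dBm

P_n = kTB = 1.38×10⁻²³ × 494 × 9.78×10⁶ = 6.67×10⁻¹⁴ W
In dBm: 10 log₁₀(6.67×10⁻¹⁴ / 10⁻³) = −101.8 dBm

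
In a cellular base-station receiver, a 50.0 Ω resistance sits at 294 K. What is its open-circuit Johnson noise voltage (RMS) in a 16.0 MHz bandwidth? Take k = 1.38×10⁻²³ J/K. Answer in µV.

3.60 µV

V_n = √(4kTRB)
4kTRB = 4 × 1.38×10⁻²³ × 294 × 5.00×10¹ × 1.60×10⁷ = 1.30×10⁻¹¹ V²
V_n = √(1.30×10⁻¹¹) = 3.60×10⁻⁶ V = 3.60 µV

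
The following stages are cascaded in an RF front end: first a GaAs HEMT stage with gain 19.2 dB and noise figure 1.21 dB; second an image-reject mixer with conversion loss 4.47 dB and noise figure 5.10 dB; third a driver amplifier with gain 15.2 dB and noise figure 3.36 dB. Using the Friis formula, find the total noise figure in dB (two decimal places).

Convert to linear (a loss of L dB is a gain of −L dB): F_i = 10^(NF_i/10), G_i = 10^(G_i,dB/10)
  Stage 1: F_1 = 10^(1.21/10) = 1.321, G_1 = 10^(19.2/10) = 83.18
  Stage 2: F_2 = 10^(5.10/10) = 3.236, G_2 = 10^(−4.47/10) = 0.3573
  Stage 3: F_3 = 10^(3.36/10) = 2.168, G_3 = 10^(15.2/10) = 33.11
Friis cascade:
  F = 1.321 + (3.236 − 1)/83.18 + (2.168 − 1)/29.72 = 1.387
NF = 10 log₁₀(1.387) = 1.42 dB

1.42 dB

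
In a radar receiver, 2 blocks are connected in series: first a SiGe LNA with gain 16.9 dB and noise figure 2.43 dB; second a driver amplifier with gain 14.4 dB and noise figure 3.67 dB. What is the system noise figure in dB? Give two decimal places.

2.50 dB

Convert to linear (a loss of L dB is a gain of −L dB): F_i = 10^(NF_i/10), G_i = 10^(G_i,dB/10)
  Stage 1: F_1 = 10^(2.43/10) = 1.750, G_1 = 10^(16.9/10) = 48.98
  Stage 2: F_2 = 10^(3.67/10) = 2.328, G_2 = 10^(14.4/10) = 27.54
Friis cascade:
  F = 1.750 + (2.328 − 1)/48.98 = 1.777
NF = 10 log₁₀(1.777) = 2.50 dB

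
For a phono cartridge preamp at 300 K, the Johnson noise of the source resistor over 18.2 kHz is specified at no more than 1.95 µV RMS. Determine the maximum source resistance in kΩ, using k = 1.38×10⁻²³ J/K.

12.6 kΩ

Johnson–Nyquist: V_n = √(4kTRB) ⇒ R = V_n² / (4kTB)
4kTB = 4 × 1.38×10⁻²³ × 300 × 1.82×10⁴ = 3.01×10⁻¹⁶
R = (1.95×10⁻⁶)² / 3.01×10⁻¹⁶ = 1.26×10⁴ Ω = 12.6 kΩ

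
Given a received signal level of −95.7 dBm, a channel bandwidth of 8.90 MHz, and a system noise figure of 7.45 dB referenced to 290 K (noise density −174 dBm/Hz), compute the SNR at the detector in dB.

1.4 dB

Noise floor: N = −174 + 10 log₁₀(B) + NF
10 log₁₀(8.90×10⁶) = 69.49 dB
N = −174 + 69.49 + 7.45 = −97.06 dBm
SNR = P_sig − N = −95.7 − (−97.06) = 1.36 dB → 1.4 dB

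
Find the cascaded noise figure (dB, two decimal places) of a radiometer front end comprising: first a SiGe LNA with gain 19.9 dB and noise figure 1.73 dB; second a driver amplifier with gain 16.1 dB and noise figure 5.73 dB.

1.81 dB

Convert to linear (a loss of L dB is a gain of −L dB): F_i = 10^(NF_i/10), G_i = 10^(G_i,dB/10)
  Stage 1: F_1 = 10^(1.73/10) = 1.489, G_1 = 10^(19.9/10) = 97.72
  Stage 2: F_2 = 10^(5.73/10) = 3.741, G_2 = 10^(16.1/10) = 40.74
Friis cascade:
  F = 1.489 + (3.741 − 1)/97.72 = 1.517
NF = 10 log₁₀(1.517) = 1.81 dB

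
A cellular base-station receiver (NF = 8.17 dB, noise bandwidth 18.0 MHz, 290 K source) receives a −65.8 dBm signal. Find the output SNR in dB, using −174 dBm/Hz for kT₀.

27.5 dB

Noise floor: N = −174 + 10 log₁₀(B) + NF
10 log₁₀(1.80×10⁷) = 72.55 dB
N = −174 + 72.55 + 8.17 = −93.28 dBm
SNR = P_sig − N = −65.8 − (−93.28) = 27.48 dB → 27.5 dB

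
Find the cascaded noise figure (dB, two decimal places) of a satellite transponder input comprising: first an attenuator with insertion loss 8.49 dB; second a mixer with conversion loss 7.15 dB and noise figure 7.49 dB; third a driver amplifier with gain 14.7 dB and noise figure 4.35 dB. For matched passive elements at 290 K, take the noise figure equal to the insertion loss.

20.12 dB

Convert to linear (a loss of L dB is a gain of −L dB): F_i = 10^(NF_i/10), G_i = 10^(G_i,dB/10)
  Stage 1: F_1 = 10^(8.49/10) = 7.063, G_1 = 10^(−8.49/10) = 0.1416
  Stage 2: F_2 = 10^(7.49/10) = 5.610, G_2 = 10^(−7.15/10) = 0.1928
  Stage 3: F_3 = 10^(4.35/10) = 2.723, G_3 = 10^(14.7/10) = 29.51
Friis cascade:
  F = 7.063 + (5.610 − 1)/0.1416 + (2.723 − 1)/0.02729 = 102.8
NF = 10 log₁₀(102.8) = 20.12 dB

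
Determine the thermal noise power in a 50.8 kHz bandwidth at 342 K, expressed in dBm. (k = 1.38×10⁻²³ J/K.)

−126.2 dBm

P_n = kTB = 1.38×10⁻²³ × 342 × 5.08×10⁴ = 2.40×10⁻¹⁶ W
In dBm: 10 log₁₀(2.40×10⁻¹⁶ / 10⁻³) = −126.2 dBm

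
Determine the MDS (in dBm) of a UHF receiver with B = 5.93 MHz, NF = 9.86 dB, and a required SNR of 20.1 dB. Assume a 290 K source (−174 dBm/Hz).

Sensitivity = −174 + 10 log₁₀(B) + NF + SNR_min
= −174 + 67.73 + 9.86 + 20.1
= −76.31 dBm → −76.3 dBm

−76.3 dBm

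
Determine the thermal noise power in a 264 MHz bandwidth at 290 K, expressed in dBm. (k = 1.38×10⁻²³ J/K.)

P_n = kTB = 1.38×10⁻²³ × 290 × 2.64×10⁸ = 1.06×10⁻¹² W
In dBm: 10 log₁₀(1.06×10⁻¹² / 10⁻³) = −89.8 dBm

−89.8 dBm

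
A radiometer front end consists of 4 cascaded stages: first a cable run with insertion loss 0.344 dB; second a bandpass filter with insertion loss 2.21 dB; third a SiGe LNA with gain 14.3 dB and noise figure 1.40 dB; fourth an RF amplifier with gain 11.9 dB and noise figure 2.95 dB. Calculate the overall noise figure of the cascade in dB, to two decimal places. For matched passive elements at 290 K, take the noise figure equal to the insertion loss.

Convert to linear (a loss of L dB is a gain of −L dB): F_i = 10^(NF_i/10), G_i = 10^(G_i,dB/10)
  Stage 1: F_1 = 10^(0.344/10) = 1.082, G_1 = 10^(−0.344/10) = 0.9238
  Stage 2: F_2 = 10^(2.21/10) = 1.663, G_2 = 10^(−2.21/10) = 0.6012
  Stage 3: F_3 = 10^(1.40/10) = 1.380, G_3 = 10^(14.3/10) = 26.92
  Stage 4: F_4 = 10^(2.95/10) = 1.972, G_4 = 10^(11.9/10) = 15.49
Friis cascade:
  F = 1.082 + (1.663 − 1)/0.9238 + (1.380 − 1)/0.5554 + (1.972 − 1)/14.95 = 2.550
NF = 10 log₁₀(2.550) = 4.07 dB

4.07 dB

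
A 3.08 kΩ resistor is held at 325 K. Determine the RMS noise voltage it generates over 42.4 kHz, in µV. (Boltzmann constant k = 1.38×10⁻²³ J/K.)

1.53 µV

V_n = √(4kTRB)
4kTRB = 4 × 1.38×10⁻²³ × 325 × 3.08×10³ × 4.24×10⁴ = 2.34×10⁻¹² V²
V_n = √(2.34×10⁻¹²) = 1.53×10⁻⁶ V = 1.53 µV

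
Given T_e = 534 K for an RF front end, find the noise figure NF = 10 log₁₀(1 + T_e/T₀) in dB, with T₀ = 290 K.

F = 1 + T_e/T₀ = 1 + 534/290 = 2.84138
NF = 10 log₁₀(2.84138) = 4.54 dB

4.54 dB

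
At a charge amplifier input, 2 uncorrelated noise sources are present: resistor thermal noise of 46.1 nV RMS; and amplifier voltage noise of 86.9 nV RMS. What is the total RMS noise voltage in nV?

Uncorrelated sources add in power (mean-square): V_tot = √(ΣV_i²)
V_tot = √[(4.61×10⁻⁸)² + (8.69×10⁻⁸)²] = 9.84×10⁻⁸ V = 98.4 nV

98.4 nV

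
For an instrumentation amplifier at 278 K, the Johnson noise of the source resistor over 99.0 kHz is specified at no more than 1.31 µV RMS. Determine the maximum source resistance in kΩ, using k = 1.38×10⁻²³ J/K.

Johnson–Nyquist: V_n = √(4kTRB) ⇒ R = V_n² / (4kTB)
4kTB = 4 × 1.38×10⁻²³ × 278 × 9.90×10⁴ = 1.52×10⁻¹⁵
R = (1.31×10⁻⁶)² / 1.52×10⁻¹⁵ = 1.13×10³ Ω = 1.13 kΩ

1.13 kΩ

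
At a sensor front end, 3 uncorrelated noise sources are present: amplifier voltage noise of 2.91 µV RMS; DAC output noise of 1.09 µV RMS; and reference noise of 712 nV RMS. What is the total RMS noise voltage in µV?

3.19 µV

Uncorrelated sources add in power (mean-square): V_tot = √(ΣV_i²)
V_tot = √[(2.91×10⁻⁶)² + (1.09×10⁻⁶)² + (7.12×10⁻⁷)²] = 3.19×10⁻⁶ V = 3.19 µV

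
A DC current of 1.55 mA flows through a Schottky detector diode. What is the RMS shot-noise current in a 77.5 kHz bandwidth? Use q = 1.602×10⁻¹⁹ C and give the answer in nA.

6.20 nA

I_n = √(2qI·B)
2qI·B = 2 × 1.602×10⁻¹⁹ × 1.55×10⁻³ × 7.75×10⁴ = 3.85×10⁻¹⁷ A²
I_n = √(3.85×10⁻¹⁷) = 6.20×10⁻⁹ A = 6.20 nA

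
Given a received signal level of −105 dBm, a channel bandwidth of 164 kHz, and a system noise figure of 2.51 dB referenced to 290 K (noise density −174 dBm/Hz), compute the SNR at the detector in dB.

14.3 dB

Noise floor: N = −174 + 10 log₁₀(B) + NF
10 log₁₀(1.64×10⁵) = 52.15 dB
N = −174 + 52.15 + 2.51 = −119.34 dBm
SNR = P_sig − N = −105 − (−119.34) = 14.34 dB → 14.3 dB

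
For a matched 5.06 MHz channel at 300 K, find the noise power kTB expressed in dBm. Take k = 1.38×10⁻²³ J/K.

−106.8 dBm

P_n = kTB = 1.38×10⁻²³ × 300 × 5.06×10⁶ = 2.09×10⁻¹⁴ W
In dBm: 10 log₁₀(2.09×10⁻¹⁴ / 10⁻³) = −106.8 dBm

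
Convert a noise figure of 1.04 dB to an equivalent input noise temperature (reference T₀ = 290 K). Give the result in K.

78.5 K

F = 10^(1.04/10) = 1.27057
T_e = (F − 1)·T₀ = (1.27057 − 1) × 290 = 78.5 K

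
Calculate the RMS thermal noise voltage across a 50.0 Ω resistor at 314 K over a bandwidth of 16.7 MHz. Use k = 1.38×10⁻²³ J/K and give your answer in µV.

V_n = √(4kTRB)
4kTRB = 4 × 1.38×10⁻²³ × 314 × 5.00×10¹ × 1.67×10⁷ = 1.45×10⁻¹¹ V²
V_n = √(1.45×10⁻¹¹) = 3.80×10⁻⁶ V = 3.80 µV

3.80 µV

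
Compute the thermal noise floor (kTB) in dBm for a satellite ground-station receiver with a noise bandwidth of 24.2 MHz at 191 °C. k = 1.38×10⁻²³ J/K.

−98.1 dBm

T = 191 °C + 273.15 = 464.15 K
P_n = kTB = 1.38×10⁻²³ × 464.15 × 2.42×10⁷ = 1.55×10⁻¹³ W
In dBm: 10 log₁₀(1.55×10⁻¹³ / 10⁻³) = −98.1 dBm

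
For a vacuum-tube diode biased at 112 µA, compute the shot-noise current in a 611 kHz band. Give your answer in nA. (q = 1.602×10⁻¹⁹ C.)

4.68 nA

I_n = √(2qI·B)
2qI·B = 2 × 1.602×10⁻¹⁹ × 1.12×10⁻⁴ × 6.11×10⁵ = 2.19×10⁻¹⁷ A²
I_n = √(2.19×10⁻¹⁷) = 4.68×10⁻⁹ A = 4.68 nA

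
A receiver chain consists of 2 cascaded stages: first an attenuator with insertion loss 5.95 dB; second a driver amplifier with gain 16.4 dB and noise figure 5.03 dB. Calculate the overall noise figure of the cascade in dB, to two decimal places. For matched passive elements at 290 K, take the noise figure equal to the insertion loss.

10.98 dB

Convert to linear (a loss of L dB is a gain of −L dB): F_i = 10^(NF_i/10), G_i = 10^(G_i,dB/10)
  Stage 1: F_1 = 10^(5.95/10) = 3.936, G_1 = 10^(−5.95/10) = 0.2541
  Stage 2: F_2 = 10^(5.03/10) = 3.184, G_2 = 10^(16.4/10) = 43.65
Friis cascade:
  F = 3.936 + (3.184 − 1)/0.2541 = 12.53
NF = 10 log₁₀(12.53) = 10.98 dB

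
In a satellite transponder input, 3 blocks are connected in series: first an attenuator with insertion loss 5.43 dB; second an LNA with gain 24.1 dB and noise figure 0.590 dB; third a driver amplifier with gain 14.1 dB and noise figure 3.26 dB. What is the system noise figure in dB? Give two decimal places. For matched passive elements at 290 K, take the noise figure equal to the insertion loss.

6.04 dB

Convert to linear (a loss of L dB is a gain of −L dB): F_i = 10^(NF_i/10), G_i = 10^(G_i,dB/10)
  Stage 1: F_1 = 10^(5.43/10) = 3.491, G_1 = 10^(−5.43/10) = 0.2864
  Stage 2: F_2 = 10^(0.590/10) = 1.146, G_2 = 10^(24.1/10) = 257.0
  Stage 3: F_3 = 10^(3.26/10) = 2.118, G_3 = 10^(14.1/10) = 25.70
Friis cascade:
  F = 3.491 + (1.146 − 1)/0.2864 + (2.118 − 1)/73.62 = 4.015
NF = 10 log₁₀(4.015) = 6.04 dB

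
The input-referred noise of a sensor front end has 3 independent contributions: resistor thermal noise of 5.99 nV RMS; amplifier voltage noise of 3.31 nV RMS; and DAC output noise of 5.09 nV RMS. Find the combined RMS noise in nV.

8.53 nV

Uncorrelated sources add in power (mean-square): V_tot = √(ΣV_i²)
V_tot = √[(5.99×10⁻⁹)² + (3.31×10⁻⁹)² + (5.09×10⁻⁹)²] = 8.53×10⁻⁹ V = 8.53 nV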